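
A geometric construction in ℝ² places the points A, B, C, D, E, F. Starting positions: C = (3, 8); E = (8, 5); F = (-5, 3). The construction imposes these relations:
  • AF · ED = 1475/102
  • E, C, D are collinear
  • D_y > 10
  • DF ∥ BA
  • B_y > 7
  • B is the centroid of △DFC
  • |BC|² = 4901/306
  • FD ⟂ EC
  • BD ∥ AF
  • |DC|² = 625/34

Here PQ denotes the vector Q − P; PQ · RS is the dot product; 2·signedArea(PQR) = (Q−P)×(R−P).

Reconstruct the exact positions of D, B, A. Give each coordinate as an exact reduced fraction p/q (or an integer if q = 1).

1. D_x = -23/34  [E, C, D are collinear ∩ FD ⟂ EC]
2. D_y = 347/34  [E, C, D are collinear ∩ FD ⟂ EC]
   → D = (-23/34, 347/34)
3. B_x = -91/102  [B is the centroid of △DFC]
4. B_y = 721/102  [B is the centroid of △DFC]
   → B = (-91/102, 721/102)
5. A_x = -266/51  [BD ∥ AF ∩ DF ∥ BA]
6. A_y = -7/51  [BD ∥ AF ∩ DF ∥ BA]
   → A = (-266/51, -7/51)

A = (-266/51, -7/51)
B = (-91/102, 721/102)
D = (-23/34, 347/34)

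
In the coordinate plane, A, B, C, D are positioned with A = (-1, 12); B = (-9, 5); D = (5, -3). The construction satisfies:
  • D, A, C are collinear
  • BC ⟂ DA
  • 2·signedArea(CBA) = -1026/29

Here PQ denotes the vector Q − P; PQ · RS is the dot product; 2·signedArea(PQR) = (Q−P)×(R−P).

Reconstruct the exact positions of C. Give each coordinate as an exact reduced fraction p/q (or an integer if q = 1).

1. C_x = 9/29  [D, A, C are collinear ∩ BC ⟂ DA]
2. C_y = 253/29  [D, A, C are collinear ∩ BC ⟂ DA]
   → C = (9/29, 253/29)

C = (9/29, 253/29)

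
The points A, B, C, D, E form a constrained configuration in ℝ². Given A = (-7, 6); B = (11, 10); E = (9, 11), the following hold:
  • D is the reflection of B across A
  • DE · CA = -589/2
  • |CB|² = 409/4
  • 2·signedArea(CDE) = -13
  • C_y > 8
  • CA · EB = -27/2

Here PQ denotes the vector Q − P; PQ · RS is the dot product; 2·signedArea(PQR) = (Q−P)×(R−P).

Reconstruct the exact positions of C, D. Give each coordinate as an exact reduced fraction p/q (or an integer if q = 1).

1. D_x = -25  [D is the reflection of B across A]
2. D_y = 2  [D is the reflection of B across A]
   → D = (-25, 2)
3. C_x = 1  [2·signedArea(CDE) = -13 ∩ DE · CA = -589/2]
4. C_y = 17/2  [2·signedArea(CDE) = -13 ∩ DE · CA = -589/2]
   → C = (1, 17/2)

C = (1, 17/2)
D = (-25, 2)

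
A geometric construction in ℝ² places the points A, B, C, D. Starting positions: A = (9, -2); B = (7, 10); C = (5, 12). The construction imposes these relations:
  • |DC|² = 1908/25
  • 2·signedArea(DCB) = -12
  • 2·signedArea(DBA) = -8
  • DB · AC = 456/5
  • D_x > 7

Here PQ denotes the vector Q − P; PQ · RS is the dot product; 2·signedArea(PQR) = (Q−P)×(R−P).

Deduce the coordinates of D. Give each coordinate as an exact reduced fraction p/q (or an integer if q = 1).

D = (37/5, 18/5)

1. D_x = 37/5  [2·signedArea(DBA) = -8 ∩ DB · AC = 456/5]
2. D_y = 18/5  [2·signedArea(DBA) = -8 ∩ DB · AC = 456/5]
   → D = (37/5, 18/5)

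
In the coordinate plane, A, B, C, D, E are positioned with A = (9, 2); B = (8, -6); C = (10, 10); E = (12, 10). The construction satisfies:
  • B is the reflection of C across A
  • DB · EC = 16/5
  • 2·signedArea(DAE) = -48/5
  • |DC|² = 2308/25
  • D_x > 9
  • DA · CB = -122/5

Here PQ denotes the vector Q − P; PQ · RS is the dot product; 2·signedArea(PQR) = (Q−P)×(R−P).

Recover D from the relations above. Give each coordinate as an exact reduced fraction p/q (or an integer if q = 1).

1. D_x = 48/5  [2·signedArea(DAE) = -48/5 ∩ DA · CB = -122/5]
2. D_y = 2/5  [2·signedArea(DAE) = -48/5 ∩ DA · CB = -122/5]
   → D = (48/5, 2/5)

D = (48/5, 2/5)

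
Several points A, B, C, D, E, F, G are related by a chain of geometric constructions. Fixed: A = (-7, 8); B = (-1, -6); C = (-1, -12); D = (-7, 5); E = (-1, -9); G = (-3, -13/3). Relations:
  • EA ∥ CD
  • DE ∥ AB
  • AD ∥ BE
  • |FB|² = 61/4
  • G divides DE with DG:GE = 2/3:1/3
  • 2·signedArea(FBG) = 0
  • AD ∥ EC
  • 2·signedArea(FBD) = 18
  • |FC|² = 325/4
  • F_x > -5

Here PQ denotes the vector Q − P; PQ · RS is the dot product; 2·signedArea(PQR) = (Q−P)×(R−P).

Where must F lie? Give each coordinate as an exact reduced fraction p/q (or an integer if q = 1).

F = (-4, -7/2)

1. F_x = -4  [2·signedArea(FBG) = 0 ∩ 2·signedArea(FBD) = 18]
2. F_y = -7/2  [2·signedArea(FBG) = 0 ∩ 2·signedArea(FBD) = 18]
   → F = (-4, -7/2)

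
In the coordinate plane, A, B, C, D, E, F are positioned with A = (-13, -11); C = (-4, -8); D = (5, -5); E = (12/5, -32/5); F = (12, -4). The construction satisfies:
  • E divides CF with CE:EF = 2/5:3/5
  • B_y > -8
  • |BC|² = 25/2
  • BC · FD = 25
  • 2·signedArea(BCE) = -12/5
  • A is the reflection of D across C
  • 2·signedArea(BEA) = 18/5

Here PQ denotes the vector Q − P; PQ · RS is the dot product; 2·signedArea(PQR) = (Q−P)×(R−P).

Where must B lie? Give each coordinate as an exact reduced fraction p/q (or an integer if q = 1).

1. B_x = -1/2  [2·signedArea(BEA) = 18/5 ∩ BC · FD = 25]
2. B_y = -15/2  [2·signedArea(BEA) = 18/5 ∩ BC · FD = 25]
   → B = (-1/2, -15/2)

B = (-1/2, -15/2)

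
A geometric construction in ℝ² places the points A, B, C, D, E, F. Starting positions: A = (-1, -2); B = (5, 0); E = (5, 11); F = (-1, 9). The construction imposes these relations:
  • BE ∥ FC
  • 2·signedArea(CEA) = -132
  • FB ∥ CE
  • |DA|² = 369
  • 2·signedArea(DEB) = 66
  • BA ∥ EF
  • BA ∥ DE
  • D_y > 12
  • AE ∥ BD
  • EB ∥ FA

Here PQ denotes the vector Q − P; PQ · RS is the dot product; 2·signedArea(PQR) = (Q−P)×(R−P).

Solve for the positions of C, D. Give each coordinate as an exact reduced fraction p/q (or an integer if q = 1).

C = (-1, 20)
D = (11, 13)

1. C_x = -1  [FB ∥ CE ∩ BE ∥ FC]
2. C_y = 20  [FB ∥ CE ∩ BE ∥ FC]
   → C = (-1, 20)
3. D_x = 11  [BA ∥ DE ∩ AE ∥ BD]
4. D_y = 13  [BA ∥ DE ∩ AE ∥ BD]
   → D = (11, 13)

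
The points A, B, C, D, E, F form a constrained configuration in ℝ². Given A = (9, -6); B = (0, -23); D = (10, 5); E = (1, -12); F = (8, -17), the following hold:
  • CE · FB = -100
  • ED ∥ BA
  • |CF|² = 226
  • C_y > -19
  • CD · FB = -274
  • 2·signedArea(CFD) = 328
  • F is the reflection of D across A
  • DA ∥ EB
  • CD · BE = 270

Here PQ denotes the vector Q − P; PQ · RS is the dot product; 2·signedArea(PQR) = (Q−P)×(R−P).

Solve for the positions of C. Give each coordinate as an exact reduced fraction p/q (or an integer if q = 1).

1. C_x = -7  [2·signedArea(CFD) = 328 ∩ CD · FB = -274]
2. C_y = -18  [2·signedArea(CFD) = 328 ∩ CD · FB = -274]
   → C = (-7, -18)

C = (-7, -18)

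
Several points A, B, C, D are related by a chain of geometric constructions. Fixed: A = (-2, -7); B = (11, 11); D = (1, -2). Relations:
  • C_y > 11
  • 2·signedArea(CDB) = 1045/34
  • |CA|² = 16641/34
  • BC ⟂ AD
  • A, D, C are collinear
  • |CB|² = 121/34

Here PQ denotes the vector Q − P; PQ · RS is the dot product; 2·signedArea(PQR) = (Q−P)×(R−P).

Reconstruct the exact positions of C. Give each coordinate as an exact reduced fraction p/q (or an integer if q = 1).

C = (319/34, 407/34)

1. C_x = 319/34  [A, D, C are collinear ∩ BC ⟂ AD]
2. C_y = 407/34  [A, D, C are collinear ∩ BC ⟂ AD]
   → C = (319/34, 407/34)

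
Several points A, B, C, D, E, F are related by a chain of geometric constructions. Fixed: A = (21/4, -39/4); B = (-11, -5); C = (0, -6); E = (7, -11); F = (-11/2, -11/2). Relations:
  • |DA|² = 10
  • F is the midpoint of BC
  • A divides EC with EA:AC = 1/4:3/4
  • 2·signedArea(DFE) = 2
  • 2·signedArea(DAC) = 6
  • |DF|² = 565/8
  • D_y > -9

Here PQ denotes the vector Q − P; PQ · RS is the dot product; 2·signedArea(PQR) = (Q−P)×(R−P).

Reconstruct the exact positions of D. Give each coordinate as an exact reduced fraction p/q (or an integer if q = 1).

1. D_x = 9/4  [2·signedArea(DFE) = 2 ∩ 2·signedArea(DAC) = 6]
2. D_y = -35/4  [2·signedArea(DFE) = 2 ∩ 2·signedArea(DAC) = 6]
   → D = (9/4, -35/4)

D = (9/4, -35/4)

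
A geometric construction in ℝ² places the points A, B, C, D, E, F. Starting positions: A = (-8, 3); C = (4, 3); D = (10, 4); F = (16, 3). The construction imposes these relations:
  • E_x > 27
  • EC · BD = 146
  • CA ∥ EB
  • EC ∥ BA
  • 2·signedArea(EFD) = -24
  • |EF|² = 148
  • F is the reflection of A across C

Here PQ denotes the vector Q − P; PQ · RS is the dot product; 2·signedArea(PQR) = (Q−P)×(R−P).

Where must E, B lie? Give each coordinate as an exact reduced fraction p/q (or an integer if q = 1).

1. E_x = 28  [line -1·x + -6·y + 58 = 0 ∩ |EF|² = 148]
2. E_y = 5  [line -1·x + -6·y + 58 = 0 ∩ |EF|² = 148]
   → E = (28, 5)
3. B_x = 16  [EC ∥ BA ∩ CA ∥ EB]
4. B_y = 5  [EC ∥ BA ∩ CA ∥ EB]
   → B = (16, 5)

B = (16, 5)
E = (28, 5)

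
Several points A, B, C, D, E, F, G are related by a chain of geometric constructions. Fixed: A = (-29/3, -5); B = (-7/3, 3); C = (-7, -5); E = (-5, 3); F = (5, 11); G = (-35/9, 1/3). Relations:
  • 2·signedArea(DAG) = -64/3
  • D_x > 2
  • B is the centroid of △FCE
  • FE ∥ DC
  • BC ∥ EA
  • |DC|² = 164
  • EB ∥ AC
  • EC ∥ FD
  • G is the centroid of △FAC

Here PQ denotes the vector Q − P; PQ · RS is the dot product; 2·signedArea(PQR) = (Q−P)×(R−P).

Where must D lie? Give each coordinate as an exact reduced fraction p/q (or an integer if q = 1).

D = (3, 3)

1. D_x = 3  [FE ∥ DC ∩ EC ∥ FD]
2. D_y = 3  [FE ∥ DC ∩ EC ∥ FD]
   → D = (3, 3)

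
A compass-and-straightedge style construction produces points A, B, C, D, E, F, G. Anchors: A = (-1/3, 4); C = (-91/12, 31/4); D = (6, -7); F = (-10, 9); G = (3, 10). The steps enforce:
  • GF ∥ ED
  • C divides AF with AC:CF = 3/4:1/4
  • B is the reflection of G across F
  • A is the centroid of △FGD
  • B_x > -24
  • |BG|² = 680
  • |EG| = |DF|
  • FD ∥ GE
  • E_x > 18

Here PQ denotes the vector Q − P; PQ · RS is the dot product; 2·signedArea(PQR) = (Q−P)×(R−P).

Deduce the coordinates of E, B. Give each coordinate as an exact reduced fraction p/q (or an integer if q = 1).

1. E_x = 19  [GF ∥ ED ∩ FD ∥ GE]
2. E_y = -6  [GF ∥ ED ∩ FD ∥ GE]
   → E = (19, -6)
3. B_x = -23  [B is the reflection of G across F]
4. B_y = 8  [B is the reflection of G across F]
   → B = (-23, 8)

B = (-23, 8)
E = (19, -6)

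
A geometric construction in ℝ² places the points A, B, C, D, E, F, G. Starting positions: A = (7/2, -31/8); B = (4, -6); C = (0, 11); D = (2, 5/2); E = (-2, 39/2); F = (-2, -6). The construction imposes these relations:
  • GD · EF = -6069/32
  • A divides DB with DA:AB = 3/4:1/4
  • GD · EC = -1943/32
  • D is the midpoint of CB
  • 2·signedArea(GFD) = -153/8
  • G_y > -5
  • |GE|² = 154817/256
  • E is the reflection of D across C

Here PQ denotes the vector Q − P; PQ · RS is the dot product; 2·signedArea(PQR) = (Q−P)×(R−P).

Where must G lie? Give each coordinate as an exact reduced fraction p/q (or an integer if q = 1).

G = (3/4, -79/16)

1. G_x = 3/4  [GD · EC = -1943/32 ∩ 2·signedArea(GFD) = -153/8]
2. G_y = -79/16  [GD · EC = -1943/32 ∩ 2·signedArea(GFD) = -153/8]
   → G = (3/4, -79/16)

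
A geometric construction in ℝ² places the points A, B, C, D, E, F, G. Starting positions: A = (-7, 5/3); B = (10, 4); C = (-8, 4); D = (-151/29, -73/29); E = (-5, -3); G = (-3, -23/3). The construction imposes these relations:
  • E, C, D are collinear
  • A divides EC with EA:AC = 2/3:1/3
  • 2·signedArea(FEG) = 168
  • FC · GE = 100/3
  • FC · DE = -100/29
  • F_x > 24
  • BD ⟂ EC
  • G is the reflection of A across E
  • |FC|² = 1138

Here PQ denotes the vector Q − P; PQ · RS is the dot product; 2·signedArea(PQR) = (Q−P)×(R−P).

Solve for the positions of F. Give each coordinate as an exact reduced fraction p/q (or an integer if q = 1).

1. F_x = 25  [FC · GE = 100/3 ∩ 2·signedArea(FEG) = 168]
2. F_y = 11  [FC · GE = 100/3 ∩ 2·signedArea(FEG) = 168]
   → F = (25, 11)

F = (25, 11)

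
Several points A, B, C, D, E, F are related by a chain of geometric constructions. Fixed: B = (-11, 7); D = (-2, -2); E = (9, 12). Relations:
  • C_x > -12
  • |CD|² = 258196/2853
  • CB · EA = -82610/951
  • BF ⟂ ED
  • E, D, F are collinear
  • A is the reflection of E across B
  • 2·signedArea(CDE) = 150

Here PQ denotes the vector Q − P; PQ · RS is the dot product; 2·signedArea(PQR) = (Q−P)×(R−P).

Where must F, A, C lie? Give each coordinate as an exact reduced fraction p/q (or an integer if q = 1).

A = (-31, 2)
C = (-10798/951, -256/951)
F = (-337/317, -256/317)

1. F_x = -337/317  [E, D, F are collinear ∩ BF ⟂ ED]
2. F_y = -256/317  [E, D, F are collinear ∩ BF ⟂ ED]
   → F = (-337/317, -256/317)
3. A_x = -31  [A is the reflection of E across B]
4. A_y = 2  [A is the reflection of E across B]
   → A = (-31, 2)
5. C_x = -10798/951  [CB · EA = -82610/951 ∩ 2·signedArea(CDE) = 150]
6. C_y = -256/951  [CB · EA = -82610/951 ∩ 2·signedArea(CDE) = 150]
   → C = (-10798/951, -256/951)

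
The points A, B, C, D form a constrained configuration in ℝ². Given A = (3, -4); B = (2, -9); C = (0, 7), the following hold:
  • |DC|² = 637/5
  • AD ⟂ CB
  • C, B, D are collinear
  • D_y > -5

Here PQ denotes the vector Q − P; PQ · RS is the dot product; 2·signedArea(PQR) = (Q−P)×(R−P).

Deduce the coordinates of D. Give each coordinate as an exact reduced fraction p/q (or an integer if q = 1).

1. D_x = 7/5  [C, B, D are collinear ∩ AD ⟂ CB]
2. D_y = -21/5  [C, B, D are collinear ∩ AD ⟂ CB]
   → D = (7/5, -21/5)

D = (7/5, -21/5)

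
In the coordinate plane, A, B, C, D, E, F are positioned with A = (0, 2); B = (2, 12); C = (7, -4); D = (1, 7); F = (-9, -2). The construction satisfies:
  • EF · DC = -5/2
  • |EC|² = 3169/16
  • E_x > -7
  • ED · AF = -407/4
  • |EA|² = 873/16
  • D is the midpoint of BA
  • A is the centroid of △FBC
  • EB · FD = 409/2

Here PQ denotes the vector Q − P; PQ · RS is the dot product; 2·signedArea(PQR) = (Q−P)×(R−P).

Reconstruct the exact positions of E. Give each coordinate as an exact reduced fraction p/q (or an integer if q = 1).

1. E_x = -27/4  [ED · AF = -407/4 ∩ EB · FD = 409/2]
2. E_y = -1  [ED · AF = -407/4 ∩ EB · FD = 409/2]
   → E = (-27/4, -1)

E = (-27/4, -1)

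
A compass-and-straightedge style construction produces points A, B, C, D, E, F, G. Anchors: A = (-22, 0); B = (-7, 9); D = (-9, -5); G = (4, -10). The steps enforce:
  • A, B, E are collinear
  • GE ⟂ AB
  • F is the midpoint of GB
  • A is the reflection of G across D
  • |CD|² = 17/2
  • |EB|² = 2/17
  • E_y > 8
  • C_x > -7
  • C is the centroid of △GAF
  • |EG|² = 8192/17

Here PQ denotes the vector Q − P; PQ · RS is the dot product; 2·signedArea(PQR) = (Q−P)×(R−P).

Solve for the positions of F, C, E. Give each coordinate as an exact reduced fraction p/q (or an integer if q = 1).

C = (-13/2, -7/2)
E = (-124/17, 150/17)
F = (-3/2, -1/2)

1. F_x = -3/2  [F is the midpoint of GB]
2. F_y = -1/2  [F is the midpoint of GB]
   → F = (-3/2, -1/2)
3. C_x = -13/2  [C is the centroid of △GAF]
4. C_y = -7/2  [C is the centroid of △GAF]
   → C = (-13/2, -7/2)
5. E_x = -124/17  [A, B, E are collinear ∩ GE ⟂ AB]
6. E_y = 150/17  [A, B, E are collinear ∩ GE ⟂ AB]
   → E = (-124/17, 150/17)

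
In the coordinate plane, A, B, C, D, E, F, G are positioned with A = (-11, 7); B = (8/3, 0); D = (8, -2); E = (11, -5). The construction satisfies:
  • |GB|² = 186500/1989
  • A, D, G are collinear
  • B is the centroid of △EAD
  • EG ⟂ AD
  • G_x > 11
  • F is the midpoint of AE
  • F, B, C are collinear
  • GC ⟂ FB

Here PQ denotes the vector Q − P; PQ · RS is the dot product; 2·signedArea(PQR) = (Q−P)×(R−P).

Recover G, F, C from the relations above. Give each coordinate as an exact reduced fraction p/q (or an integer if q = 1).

C = (189208/16133, -54820/16133)
F = (0, 1)
G = (2566/221, -820/221)

1. G_x = 2566/221  [A, D, G are collinear ∩ EG ⟂ AD]
2. G_y = -820/221  [A, D, G are collinear ∩ EG ⟂ AD]
   → G = (2566/221, -820/221)
3. F_x = 0  [F is the midpoint of AE]
4. F_y = 1  [F is the midpoint of AE]
   → F = (0, 1)
5. C_x = 189208/16133  [F, B, C are collinear ∩ GC ⟂ FB]
6. C_y = -54820/16133  [F, B, C are collinear ∩ GC ⟂ FB]
   → C = (189208/16133, -54820/16133)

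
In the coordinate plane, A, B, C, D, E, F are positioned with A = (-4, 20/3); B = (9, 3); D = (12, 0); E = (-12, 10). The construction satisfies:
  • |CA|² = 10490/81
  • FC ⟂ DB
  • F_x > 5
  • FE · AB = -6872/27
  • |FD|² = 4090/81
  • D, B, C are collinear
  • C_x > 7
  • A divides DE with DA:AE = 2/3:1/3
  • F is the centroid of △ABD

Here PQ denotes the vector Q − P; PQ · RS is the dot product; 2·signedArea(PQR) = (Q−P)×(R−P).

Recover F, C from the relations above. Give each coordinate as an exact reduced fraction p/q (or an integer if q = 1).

1. F_x = 17/3  [F is the centroid of △ABD]
2. F_y = 29/9  [F is the centroid of △ABD]
   → F = (17/3, 29/9)
3. C_x = 65/9  [D, B, C are collinear ∩ FC ⟂ DB]
4. C_y = 43/9  [D, B, C are collinear ∩ FC ⟂ DB]
   → C = (65/9, 43/9)

C = (65/9, 43/9)
F = (17/3, 29/9)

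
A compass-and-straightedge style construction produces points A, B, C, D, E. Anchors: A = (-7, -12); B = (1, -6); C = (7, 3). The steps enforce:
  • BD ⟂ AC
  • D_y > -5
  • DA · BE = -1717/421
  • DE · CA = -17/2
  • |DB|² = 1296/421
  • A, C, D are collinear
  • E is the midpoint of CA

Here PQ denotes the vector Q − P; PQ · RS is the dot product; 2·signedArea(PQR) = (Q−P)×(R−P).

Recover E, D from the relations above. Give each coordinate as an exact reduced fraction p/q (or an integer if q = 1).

1. E_x = 0  [E is the midpoint of CA]
2. E_y = -9/2  [E is the midpoint of CA]
   → E = (0, -9/2)
3. D_x = -119/421  [A, C, D are collinear ∩ BD ⟂ AC]
4. D_y = -2022/421  [A, C, D are collinear ∩ BD ⟂ AC]
   → D = (-119/421, -2022/421)

D = (-119/421, -2022/421)
E = (0, -9/2)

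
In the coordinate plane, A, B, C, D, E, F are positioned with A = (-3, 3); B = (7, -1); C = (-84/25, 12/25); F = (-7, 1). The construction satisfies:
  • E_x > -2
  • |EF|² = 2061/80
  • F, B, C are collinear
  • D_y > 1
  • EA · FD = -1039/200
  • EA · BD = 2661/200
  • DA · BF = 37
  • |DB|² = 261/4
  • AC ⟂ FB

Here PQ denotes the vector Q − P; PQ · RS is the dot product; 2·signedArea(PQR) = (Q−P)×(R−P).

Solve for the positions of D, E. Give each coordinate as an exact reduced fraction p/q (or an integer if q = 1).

1. D_x = -1/2  [line 14·x + -2·y + 11 = 0 ∩ |DB|² = 261/4]
2. D_y = 2  [line 14·x + -2·y + 11 = 0 ∩ |DB|² = 261/4]
   → D = (-1/2, 2)
3. E_x = -193/100  [EA · FD = -1039/200 ∩ EA · BD = 2661/200]
4. E_y = 31/25  [EA · FD = -1039/200 ∩ EA · BD = 2661/200]
   → E = (-193/100, 31/25)

D = (-1/2, 2)
E = (-193/100, 31/25)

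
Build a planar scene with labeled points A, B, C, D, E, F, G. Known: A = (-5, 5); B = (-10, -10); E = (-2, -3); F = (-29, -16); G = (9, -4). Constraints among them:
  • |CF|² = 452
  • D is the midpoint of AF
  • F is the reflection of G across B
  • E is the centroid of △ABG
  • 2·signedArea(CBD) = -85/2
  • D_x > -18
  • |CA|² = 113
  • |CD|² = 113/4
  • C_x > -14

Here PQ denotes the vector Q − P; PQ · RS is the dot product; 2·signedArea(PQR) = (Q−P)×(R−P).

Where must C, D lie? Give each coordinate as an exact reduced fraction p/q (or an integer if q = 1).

C = (-13, -2)
D = (-17, -11/2)

1. D_x = -17  [D is the midpoint of AF]
2. D_y = -11/2  [D is the midpoint of AF]
   → D = (-17, -11/2)
3. C_x = -13  [line -9/2·x + -7·y + -145/2 = 0 ∩ |CD|² = 113/4]
4. C_y = -2  [line -9/2·x + -7·y + -145/2 = 0 ∩ |CD|² = 113/4]
   → C = (-13, -2)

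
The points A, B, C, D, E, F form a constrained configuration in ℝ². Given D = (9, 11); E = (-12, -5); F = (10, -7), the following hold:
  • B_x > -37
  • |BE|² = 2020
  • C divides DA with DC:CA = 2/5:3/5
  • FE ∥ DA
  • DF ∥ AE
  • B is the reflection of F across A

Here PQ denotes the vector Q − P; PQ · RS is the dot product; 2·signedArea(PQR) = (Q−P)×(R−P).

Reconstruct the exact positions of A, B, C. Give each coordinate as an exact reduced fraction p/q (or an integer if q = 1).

1. A_x = -13  [DF ∥ AE ∩ FE ∥ DA]
2. A_y = 13  [DF ∥ AE ∩ FE ∥ DA]
   → A = (-13, 13)
3. B_x = -36  [B is the reflection of F across A]
4. B_y = 33  [B is the reflection of F across A]
   → B = (-36, 33)
5. C_x = 1/5  [C divides DA with DC:CA = 2/5:3/5]
6. C_y = 59/5  [C divides DA with DC:CA = 2/5:3/5]
   → C = (1/5, 59/5)

A = (-13, 13)
B = (-36, 33)
C = (1/5, 59/5)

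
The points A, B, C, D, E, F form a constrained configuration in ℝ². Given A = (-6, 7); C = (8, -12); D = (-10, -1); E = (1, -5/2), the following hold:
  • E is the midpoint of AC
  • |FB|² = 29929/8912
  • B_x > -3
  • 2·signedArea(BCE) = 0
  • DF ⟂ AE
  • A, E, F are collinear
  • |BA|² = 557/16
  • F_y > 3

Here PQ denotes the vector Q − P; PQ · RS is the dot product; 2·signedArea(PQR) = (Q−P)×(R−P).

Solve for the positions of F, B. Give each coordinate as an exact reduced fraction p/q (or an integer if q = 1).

B = (-5/2, 9/4)
F = (-1998/557, 2075/557)

1. F_x = -1998/557  [A, E, F are collinear ∩ DF ⟂ AE]
2. F_y = 2075/557  [A, E, F are collinear ∩ DF ⟂ AE]
   → F = (-1998/557, 2075/557)
3. B_x = -5/2  [line -19/2·x + -7·y + -8 = 0 ∩ |BA|² = 557/16]
4. B_y = 9/4  [line -19/2·x + -7·y + -8 = 0 ∩ |BA|² = 557/16]
   → B = (-5/2, 9/4)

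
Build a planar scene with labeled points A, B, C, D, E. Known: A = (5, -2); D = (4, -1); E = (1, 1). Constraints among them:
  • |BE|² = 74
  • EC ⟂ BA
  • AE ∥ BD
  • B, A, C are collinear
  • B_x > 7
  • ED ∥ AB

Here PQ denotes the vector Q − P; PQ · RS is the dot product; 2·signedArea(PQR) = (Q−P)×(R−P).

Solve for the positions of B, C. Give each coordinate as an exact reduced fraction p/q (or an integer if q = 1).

B = (8, -4)
C = (11/13, 10/13)

1. B_x = 8  [AE ∥ BD ∩ ED ∥ AB]
2. B_y = -4  [AE ∥ BD ∩ ED ∥ AB]
   → B = (8, -4)
3. C_x = 11/13  [B, A, C are collinear ∩ EC ⟂ BA]
4. C_y = 10/13  [B, A, C are collinear ∩ EC ⟂ BA]
   → C = (11/13, 10/13)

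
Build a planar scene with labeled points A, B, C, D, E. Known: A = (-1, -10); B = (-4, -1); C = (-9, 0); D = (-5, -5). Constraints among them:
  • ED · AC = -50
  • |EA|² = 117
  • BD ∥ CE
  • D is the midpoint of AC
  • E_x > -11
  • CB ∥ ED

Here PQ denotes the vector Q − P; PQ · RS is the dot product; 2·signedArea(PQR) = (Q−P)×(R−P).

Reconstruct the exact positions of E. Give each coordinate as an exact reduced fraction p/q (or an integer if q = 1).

1. E_x = -10  [CB ∥ ED ∩ BD ∥ CE]
2. E_y = -4  [CB ∥ ED ∩ BD ∥ CE]
   → E = (-10, -4)

E = (-10, -4)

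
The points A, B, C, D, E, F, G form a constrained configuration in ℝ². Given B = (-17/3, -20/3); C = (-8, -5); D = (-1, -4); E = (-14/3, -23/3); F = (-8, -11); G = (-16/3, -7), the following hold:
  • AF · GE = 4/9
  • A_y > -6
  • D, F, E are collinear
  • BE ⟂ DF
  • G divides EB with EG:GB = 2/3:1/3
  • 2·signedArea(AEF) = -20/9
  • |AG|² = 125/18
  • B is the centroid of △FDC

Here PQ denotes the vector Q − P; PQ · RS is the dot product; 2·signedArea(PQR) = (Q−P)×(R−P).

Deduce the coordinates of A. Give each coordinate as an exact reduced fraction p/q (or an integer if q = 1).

1. A_x = -19/6  [line -2/3·x + 2/3·y + 14/9 = 0 ∩ |AG|² = 125/18]
2. A_y = -11/2  [line -2/3·x + 2/3·y + 14/9 = 0 ∩ |AG|² = 125/18]
   → A = (-19/6, -11/2)

A = (-19/6, -11/2)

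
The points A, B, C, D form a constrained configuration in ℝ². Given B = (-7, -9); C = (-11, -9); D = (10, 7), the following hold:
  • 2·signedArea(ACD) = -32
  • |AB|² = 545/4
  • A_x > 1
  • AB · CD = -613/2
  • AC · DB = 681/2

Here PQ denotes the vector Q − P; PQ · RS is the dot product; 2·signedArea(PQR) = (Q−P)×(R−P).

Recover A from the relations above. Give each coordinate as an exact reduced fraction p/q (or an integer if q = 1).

A = (3/2, -1)

1. A_x = 3/2  [AC · DB = 681/2 ∩ AB · CD = -613/2]
2. A_y = -1  [AC · DB = 681/2 ∩ AB · CD = -613/2]
   → A = (3/2, -1)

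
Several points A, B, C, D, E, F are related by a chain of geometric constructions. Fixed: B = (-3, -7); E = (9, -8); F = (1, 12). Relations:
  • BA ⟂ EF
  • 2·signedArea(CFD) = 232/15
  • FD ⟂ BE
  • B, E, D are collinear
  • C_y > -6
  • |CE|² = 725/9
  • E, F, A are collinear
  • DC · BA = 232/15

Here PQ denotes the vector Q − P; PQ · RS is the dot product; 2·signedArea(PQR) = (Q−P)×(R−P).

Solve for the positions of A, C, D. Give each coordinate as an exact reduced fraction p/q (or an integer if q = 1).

A = (7, -3)
C = (1/3, -17/3)
D = (-3/5, -36/5)

1. A_x = 7  [E, F, A are collinear ∩ BA ⟂ EF]
2. A_y = -3  [E, F, A are collinear ∩ BA ⟂ EF]
   → A = (7, -3)
3. D_x = -3/5  [B, E, D are collinear ∩ FD ⟂ BE]
4. D_y = -36/5  [B, E, D are collinear ∩ FD ⟂ BE]
   → D = (-3/5, -36/5)
5. C_x = 1/3  [2·signedArea(CFD) = 232/15 ∩ DC · BA = 232/15]
6. C_y = -17/3  [2·signedArea(CFD) = 232/15 ∩ DC · BA = 232/15]
   → C = (1/3, -17/3)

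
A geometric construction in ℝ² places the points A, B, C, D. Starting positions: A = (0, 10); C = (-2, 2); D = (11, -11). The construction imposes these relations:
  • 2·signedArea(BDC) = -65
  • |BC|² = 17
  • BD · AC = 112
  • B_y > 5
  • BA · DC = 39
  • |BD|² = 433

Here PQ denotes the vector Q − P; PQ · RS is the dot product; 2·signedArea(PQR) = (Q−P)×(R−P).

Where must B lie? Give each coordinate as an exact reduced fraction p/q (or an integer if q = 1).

1. B_x = -1  [BA · DC = 39 ∩ BD · AC = 112]
2. B_y = 6  [BA · DC = 39 ∩ BD · AC = 112]
   → B = (-1, 6)

B = (-1, 6)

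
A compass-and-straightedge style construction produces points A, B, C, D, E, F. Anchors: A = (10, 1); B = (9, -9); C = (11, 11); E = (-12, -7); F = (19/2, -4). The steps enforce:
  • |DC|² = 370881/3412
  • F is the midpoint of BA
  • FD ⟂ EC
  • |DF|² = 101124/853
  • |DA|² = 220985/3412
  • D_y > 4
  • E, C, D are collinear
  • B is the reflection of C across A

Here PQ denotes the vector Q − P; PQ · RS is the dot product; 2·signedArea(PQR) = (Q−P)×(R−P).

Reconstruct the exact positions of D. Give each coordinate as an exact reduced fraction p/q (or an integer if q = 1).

1. D_x = 4759/1706  [E, C, D are collinear ∩ FD ⟂ EC]
2. D_y = 3902/853  [E, C, D are collinear ∩ FD ⟂ EC]
   → D = (4759/1706, 3902/853)

D = (4759/1706, 3902/853)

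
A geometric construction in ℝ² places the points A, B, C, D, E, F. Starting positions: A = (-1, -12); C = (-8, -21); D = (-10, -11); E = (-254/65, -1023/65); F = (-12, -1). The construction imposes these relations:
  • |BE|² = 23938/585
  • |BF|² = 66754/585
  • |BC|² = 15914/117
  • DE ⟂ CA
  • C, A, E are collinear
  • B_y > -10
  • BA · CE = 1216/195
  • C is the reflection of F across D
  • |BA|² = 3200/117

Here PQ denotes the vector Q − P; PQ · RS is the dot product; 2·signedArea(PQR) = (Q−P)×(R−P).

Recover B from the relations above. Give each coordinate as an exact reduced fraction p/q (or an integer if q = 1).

1. B_x = -1099/195  [line -266/65·x + -342/65·y + -1102/15 = 0 ∩ |BC|² = 15914/117]
2. B_y = -1868/195  [line -266/65·x + -342/65·y + -1102/15 = 0 ∩ |BC|² = 15914/117]
   → B = (-1099/195, -1868/195)

B = (-1099/195, -1868/195)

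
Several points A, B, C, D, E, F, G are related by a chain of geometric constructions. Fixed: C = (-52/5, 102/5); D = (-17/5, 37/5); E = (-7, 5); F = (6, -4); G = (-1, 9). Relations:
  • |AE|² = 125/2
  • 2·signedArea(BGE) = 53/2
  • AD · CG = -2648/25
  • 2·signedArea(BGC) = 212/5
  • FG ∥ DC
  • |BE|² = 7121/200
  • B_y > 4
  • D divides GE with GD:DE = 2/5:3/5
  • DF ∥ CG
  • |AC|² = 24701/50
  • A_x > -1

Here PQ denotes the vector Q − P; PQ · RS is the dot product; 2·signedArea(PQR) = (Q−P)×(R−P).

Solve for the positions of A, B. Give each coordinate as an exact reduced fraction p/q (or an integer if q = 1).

1. A_x = -1/2  [line -47/5·x + 57/5·y + -52/5 = 0 ∩ |AE|² = 125/2]
2. A_y = 1/2  [line -47/5·x + 57/5·y + -52/5 = 0 ∩ |AE|² = 125/2]
   → A = (-1/2, 1/2)
3. B_x = -21/20  [2·signedArea(BGE) = 53/2 ∩ 2·signedArea(BGC) = 212/5]
4. B_y = 91/20  [2·signedArea(BGE) = 53/2 ∩ 2·signedArea(BGC) = 212/5]
   → B = (-21/20, 91/20)

A = (-1/2, 1/2)
B = (-21/20, 91/20)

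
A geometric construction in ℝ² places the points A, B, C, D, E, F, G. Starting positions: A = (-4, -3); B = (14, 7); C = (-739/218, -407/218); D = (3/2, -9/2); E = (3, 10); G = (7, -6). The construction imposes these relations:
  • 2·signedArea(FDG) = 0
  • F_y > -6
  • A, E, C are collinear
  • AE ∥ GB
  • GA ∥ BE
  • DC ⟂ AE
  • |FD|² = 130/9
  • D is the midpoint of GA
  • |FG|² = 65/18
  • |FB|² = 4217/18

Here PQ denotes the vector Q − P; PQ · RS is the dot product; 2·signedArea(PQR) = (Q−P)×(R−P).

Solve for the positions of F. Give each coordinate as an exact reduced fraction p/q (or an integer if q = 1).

F = (31/6, -11/2)

1. F_x = 31/6  [line 3/2·x + 11/2·y + 45/2 = 0 ∩ |FB|² = 4217/18]
2. F_y = -11/2  [line 3/2·x + 11/2·y + 45/2 = 0 ∩ |FB|² = 4217/18]
   → F = (31/6, -11/2)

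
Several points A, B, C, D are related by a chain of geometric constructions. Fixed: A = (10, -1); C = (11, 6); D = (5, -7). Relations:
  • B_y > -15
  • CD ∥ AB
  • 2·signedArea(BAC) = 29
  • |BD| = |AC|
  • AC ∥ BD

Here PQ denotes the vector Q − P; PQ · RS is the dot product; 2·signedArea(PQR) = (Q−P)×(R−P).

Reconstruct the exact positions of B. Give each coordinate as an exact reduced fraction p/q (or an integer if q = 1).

1. B_x = 4  [AC ∥ BD ∩ CD ∥ AB]
2. B_y = -14  [AC ∥ BD ∩ CD ∥ AB]
   → B = (4, -14)

B = (4, -14)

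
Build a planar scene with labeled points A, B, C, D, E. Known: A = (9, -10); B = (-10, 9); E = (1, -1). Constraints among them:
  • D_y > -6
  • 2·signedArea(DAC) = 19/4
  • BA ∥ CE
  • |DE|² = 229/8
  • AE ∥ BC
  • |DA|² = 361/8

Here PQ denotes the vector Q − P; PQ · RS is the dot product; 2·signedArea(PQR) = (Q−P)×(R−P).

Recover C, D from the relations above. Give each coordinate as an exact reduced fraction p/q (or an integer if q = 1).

1. C_x = -18  [BA ∥ CE ∩ AE ∥ BC]
2. C_y = 18  [BA ∥ CE ∩ AE ∥ BC]
   → C = (-18, 18)
3. D_x = 17/4  [line -28·x + -27·y + -91/4 = 0 ∩ |DA|² = 361/8]
4. D_y = -21/4  [line -28·x + -27·y + -91/4 = 0 ∩ |DA|² = 361/8]
   → D = (17/4, -21/4)

C = (-18, 18)
D = (17/4, -21/4)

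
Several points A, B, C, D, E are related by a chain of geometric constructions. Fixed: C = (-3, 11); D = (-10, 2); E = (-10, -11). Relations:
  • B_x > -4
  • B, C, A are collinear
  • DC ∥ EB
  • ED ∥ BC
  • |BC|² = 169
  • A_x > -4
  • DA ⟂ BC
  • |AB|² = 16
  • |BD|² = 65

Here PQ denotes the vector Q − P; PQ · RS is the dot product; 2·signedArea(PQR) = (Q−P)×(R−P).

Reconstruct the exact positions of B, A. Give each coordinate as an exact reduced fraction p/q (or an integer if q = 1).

1. B_x = -3  [ED ∥ BC ∩ DC ∥ EB]
2. B_y = -2  [ED ∥ BC ∩ DC ∥ EB]
   → B = (-3, -2)
3. A_x = -3  [B, C, A are collinear ∩ DA ⟂ BC]
4. A_y = 2  [B, C, A are collinear ∩ DA ⟂ BC]
   → A = (-3, 2)

A = (-3, 2)
B = (-3, -2)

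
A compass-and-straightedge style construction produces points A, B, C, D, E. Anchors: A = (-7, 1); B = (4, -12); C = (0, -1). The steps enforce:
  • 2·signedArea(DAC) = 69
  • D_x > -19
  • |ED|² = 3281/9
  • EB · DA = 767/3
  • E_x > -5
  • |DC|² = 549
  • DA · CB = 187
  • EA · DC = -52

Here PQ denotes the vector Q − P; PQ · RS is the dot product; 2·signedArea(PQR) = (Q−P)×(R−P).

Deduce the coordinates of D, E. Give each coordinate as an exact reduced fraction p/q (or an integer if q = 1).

D = (-18, 14)
E = (-14/3, 1/3)

1. D_x = -18  [2·signedArea(DAC) = 69 ∩ DA · CB = 187]
2. D_y = 14  [2·signedArea(DAC) = 69 ∩ DA · CB = 187]
   → D = (-18, 14)
3. E_x = -14/3  [EB · DA = 767/3 ∩ EA · DC = -52]
4. E_y = 1/3  [EB · DA = 767/3 ∩ EA · DC = -52]
   → E = (-14/3, 1/3)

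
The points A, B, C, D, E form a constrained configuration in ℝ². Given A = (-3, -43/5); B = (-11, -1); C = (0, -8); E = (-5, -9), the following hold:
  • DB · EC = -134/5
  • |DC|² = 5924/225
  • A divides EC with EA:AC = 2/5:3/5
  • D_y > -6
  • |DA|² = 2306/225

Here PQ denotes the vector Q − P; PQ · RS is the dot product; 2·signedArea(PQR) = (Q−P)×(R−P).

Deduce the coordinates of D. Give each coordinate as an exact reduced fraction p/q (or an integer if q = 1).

D = (-14/3, -88/15)

1. D_x = -14/3  [line -5·x + -1·y + -146/5 = 0 ∩ |DC|² = 5924/225]
2. D_y = -88/15  [line -5·x + -1·y + -146/5 = 0 ∩ |DC|² = 5924/225]
   → D = (-14/3, -88/15)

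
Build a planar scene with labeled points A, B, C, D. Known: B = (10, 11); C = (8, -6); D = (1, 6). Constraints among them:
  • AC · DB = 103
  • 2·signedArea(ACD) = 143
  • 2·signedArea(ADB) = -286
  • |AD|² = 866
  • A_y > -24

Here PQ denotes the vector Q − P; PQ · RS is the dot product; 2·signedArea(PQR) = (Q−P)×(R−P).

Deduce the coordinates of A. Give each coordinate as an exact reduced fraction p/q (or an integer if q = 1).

1. A_x = 6  [2·signedArea(ADB) = -286 ∩ AC · DB = 103]
2. A_y = -23  [2·signedArea(ADB) = -286 ∩ AC · DB = 103]
   → A = (6, -23)

A = (6, -23)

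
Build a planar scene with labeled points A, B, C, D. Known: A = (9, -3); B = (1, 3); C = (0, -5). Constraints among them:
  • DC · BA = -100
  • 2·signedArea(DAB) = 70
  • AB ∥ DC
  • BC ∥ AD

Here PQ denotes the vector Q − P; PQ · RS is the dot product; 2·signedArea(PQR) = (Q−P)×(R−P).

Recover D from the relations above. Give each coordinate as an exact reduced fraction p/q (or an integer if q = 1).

1. D_x = 8  [AB ∥ DC ∩ BC ∥ AD]
2. D_y = -11  [AB ∥ DC ∩ BC ∥ AD]
   → D = (8, -11)

D = (8, -11)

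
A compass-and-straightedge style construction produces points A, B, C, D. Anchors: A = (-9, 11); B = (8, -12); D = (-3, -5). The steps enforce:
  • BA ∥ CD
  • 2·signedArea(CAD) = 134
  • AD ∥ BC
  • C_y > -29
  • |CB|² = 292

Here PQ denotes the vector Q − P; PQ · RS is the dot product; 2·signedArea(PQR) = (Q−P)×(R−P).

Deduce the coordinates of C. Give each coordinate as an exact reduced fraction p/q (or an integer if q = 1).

1. C_x = 14  [BA ∥ CD ∩ AD ∥ BC]
2. C_y = -28  [BA ∥ CD ∩ AD ∥ BC]
   → C = (14, -28)

C = (14, -28)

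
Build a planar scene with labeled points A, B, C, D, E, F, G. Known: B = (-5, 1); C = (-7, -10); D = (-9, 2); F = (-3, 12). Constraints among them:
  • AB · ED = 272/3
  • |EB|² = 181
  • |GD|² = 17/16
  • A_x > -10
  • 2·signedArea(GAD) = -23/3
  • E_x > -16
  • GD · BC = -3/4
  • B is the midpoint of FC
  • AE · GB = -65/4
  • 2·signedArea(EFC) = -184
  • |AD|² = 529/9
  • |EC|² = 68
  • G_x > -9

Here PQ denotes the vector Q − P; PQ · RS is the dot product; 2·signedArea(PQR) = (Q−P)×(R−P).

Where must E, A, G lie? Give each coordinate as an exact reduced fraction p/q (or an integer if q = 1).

A = (-9, -17/3)
E = (-15, -8)
G = (-8, 7/4)

1. G_x = -8  [line 2·x + 11·y + -13/4 = 0 ∩ |GD|² = 17/16]
2. G_y = 7/4  [line 2·x + 11·y + -13/4 = 0 ∩ |GD|² = 17/16]
   → G = (-8, 7/4)
3. A_x = -9  [line 1/4·x + 1·y + 95/12 = 0 ∩ |AD|² = 529/9]
4. A_y = -17/3  [line 1/4·x + 1·y + 95/12 = 0 ∩ |AD|² = 529/9]
   → A = (-9, -17/3)
5. E_x = -15  [2·signedArea(EFC) = -184 ∩ AE · GB = -65/4]
6. E_y = -8  [2·signedArea(EFC) = -184 ∩ AE · GB = -65/4]
   → E = (-15, -8)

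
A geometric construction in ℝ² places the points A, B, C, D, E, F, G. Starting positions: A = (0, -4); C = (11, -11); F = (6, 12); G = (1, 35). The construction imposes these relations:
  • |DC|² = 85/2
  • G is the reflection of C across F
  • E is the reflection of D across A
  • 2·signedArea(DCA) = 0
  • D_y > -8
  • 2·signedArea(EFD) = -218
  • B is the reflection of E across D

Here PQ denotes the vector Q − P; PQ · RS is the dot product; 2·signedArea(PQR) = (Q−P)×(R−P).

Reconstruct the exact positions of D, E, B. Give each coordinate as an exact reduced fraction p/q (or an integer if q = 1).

1. D_x = 11/2  [line -7·x + -11·y + -44 = 0 ∩ |DC|² = 85/2]
2. D_y = -15/2  [line -7·x + -11·y + -44 = 0 ∩ |DC|² = 85/2]
   → D = (11/2, -15/2)
3. E_x = -11/2  [E is the reflection of D across A]
4. E_y = -1/2  [E is the reflection of D across A]
   → E = (-11/2, -1/2)
5. B_x = 33/2  [B is the reflection of E across D]
6. B_y = -29/2  [B is the reflection of E across D]
   → B = (33/2, -29/2)

B = (33/2, -29/2)
D = (11/2, -15/2)
E = (-11/2, -1/2)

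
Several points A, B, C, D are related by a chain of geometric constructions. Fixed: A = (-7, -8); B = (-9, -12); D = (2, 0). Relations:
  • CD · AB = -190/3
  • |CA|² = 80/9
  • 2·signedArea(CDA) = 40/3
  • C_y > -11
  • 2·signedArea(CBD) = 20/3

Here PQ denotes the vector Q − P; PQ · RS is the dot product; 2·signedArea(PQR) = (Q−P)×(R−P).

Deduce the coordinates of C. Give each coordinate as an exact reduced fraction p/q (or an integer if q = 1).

1. C_x = -25/3  [2·signedArea(CBD) = 20/3 ∩ CD · AB = -190/3]
2. C_y = -32/3  [2·signedArea(CBD) = 20/3 ∩ CD · AB = -190/3]
   → C = (-25/3, -32/3)

C = (-25/3, -32/3)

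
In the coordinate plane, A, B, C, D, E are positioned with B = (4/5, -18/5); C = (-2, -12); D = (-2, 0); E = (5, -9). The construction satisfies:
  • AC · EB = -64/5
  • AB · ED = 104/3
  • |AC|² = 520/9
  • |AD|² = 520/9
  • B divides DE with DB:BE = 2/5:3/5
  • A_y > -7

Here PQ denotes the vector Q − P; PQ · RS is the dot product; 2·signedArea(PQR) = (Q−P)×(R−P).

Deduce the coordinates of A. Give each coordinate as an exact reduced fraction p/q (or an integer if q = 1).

A = (8/3, -6)

1. A_x = 8/3  [line 7·x + -9·y + -218/3 = 0 ∩ |AC|² = 520/9]
2. A_y = -6  [line 7·x + -9·y + -218/3 = 0 ∩ |AC|² = 520/9]
   → A = (8/3, -6)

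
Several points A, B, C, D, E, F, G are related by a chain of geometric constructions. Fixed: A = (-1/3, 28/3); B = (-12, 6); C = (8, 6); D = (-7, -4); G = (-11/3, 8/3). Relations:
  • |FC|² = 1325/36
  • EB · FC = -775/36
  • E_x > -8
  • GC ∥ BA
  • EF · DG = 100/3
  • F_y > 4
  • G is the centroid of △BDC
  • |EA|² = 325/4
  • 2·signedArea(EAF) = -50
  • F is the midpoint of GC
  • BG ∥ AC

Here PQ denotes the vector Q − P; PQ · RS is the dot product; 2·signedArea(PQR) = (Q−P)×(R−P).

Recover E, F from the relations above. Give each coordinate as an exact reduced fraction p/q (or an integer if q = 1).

E = (-47/6, 13/3)
F = (13/6, 13/3)

1. F_x = 13/6  [F is the midpoint of GC]
2. F_y = 13/3  [F is the midpoint of GC]
   → F = (13/6, 13/3)
3. E_x = -47/6  [2·signedArea(EAF) = -50 ∩ EB · FC = -775/36]
4. E_y = 13/3  [2·signedArea(EAF) = -50 ∩ EB · FC = -775/36]
   → E = (-47/6, 13/3)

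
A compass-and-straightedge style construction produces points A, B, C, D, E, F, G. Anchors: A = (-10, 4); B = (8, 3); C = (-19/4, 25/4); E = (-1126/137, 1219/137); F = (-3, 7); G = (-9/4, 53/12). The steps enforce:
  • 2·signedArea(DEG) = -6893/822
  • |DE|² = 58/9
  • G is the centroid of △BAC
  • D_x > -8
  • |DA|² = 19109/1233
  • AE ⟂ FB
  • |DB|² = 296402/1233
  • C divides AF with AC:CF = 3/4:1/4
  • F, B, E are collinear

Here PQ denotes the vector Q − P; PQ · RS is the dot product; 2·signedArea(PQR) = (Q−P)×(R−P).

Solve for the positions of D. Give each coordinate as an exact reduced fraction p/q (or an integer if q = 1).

1. D_x = -969/137  [line 7367/1644·x + 3271/548·y + -12979/1644 = 0 ∩ |DE|² = 58/9]
2. D_y = 2726/411  [line 7367/1644·x + 3271/548·y + -12979/1644 = 0 ∩ |DE|² = 58/9]
   → D = (-969/137, 2726/411)

D = (-969/137, 2726/411)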